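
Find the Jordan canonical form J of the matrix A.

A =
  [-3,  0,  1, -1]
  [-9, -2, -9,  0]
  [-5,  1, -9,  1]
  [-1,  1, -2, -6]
J_2(-5) ⊕ J_2(-5)

The characteristic polynomial is
  det(x·I − A) = x^4 + 20*x^3 + 150*x^2 + 500*x + 625 = (x + 5)^4

Eigenvalues and multiplicities (the geometric multiplicity of λ is n − rank(A − λI), which equals the number of Jordan blocks for λ):
  λ = -5: algebraic multiplicity = 4, geometric multiplicity = 2

Determining the block sizes for each eigenvalue:
  λ = -5: with am = 4 and gm = 2, the partition is not yet determined (e.g. several partitions of 4 into 2 parts exist). Let N = A − (-5)·I. Computing rank(N^1) = 2, rank(N^2) = 0; the number of blocks of size ≥ j is rank(N^{j−1}) − rank(N^j), giving [2, 2]. So we have 2 block(s) of size 2 → block sizes [2, 2]

Assembling the blocks gives a Jordan form
J =
  [-5,  1,  0,  0]
  [ 0, -5,  0,  0]
  [ 0,  0, -5,  1]
  [ 0,  0,  0, -5]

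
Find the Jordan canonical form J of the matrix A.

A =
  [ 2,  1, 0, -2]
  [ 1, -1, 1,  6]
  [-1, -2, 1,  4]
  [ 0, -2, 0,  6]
J_3(2) ⊕ J_1(2)

The characteristic polynomial is
  det(x·I − A) = x^4 - 8*x^3 + 24*x^2 - 32*x + 16 = (x - 2)^4

Eigenvalues and multiplicities (the geometric multiplicity of λ is n − rank(A − λI), which equals the number of Jordan blocks for λ):
  λ = 2: algebraic multiplicity = 4, geometric multiplicity = 2

Determining the block sizes for each eigenvalue:
  λ = 2: with am = 4 and gm = 2, the partition is not yet determined (e.g. several partitions of 4 into 2 parts exist). Let N = A − (2)·I. Computing rank(N^1) = 2, rank(N^2) = 1, rank(N^3) = 0; the number of blocks of size ≥ j is rank(N^{j−1}) − rank(N^j), giving [2, 1, 1]. So we have 1 block(s) of size 3, 1 block(s) of size 1 → block sizes [3, 1]

Assembling the blocks gives a Jordan form
J =
  [2, 1, 0, 0]
  [0, 2, 1, 0]
  [0, 0, 2, 0]
  [0, 0, 0, 2]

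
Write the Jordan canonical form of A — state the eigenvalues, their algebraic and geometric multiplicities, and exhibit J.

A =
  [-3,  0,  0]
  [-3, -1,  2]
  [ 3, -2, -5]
J_2(-3) ⊕ J_1(-3)

The characteristic polynomial is
  det(x·I − A) = x^3 + 9*x^2 + 27*x + 27 = (x + 3)^3

Eigenvalues and multiplicities (the geometric multiplicity of λ is n − rank(A − λI), which equals the number of Jordan blocks for λ):
  λ = -3: algebraic multiplicity = 3, geometric multiplicity = 2

Determining the block sizes for each eigenvalue:
  λ = -3: 2 blocks summing to 3 forces exactly one block of size 2 and the rest size 1 → block sizes [2, 1]

Assembling the blocks gives a Jordan form
J =
  [-3,  1,  0]
  [ 0, -3,  0]
  [ 0,  0, -3]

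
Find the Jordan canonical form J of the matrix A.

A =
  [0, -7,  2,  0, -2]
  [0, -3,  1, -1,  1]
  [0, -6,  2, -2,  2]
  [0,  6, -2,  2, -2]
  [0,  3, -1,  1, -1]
J_3(0) ⊕ J_1(0) ⊕ J_1(0)

The characteristic polynomial is
  det(x·I − A) = x^5

Eigenvalues and multiplicities (the geometric multiplicity of λ is n − rank(A − λI), which equals the number of Jordan blocks for λ):
  λ = 0: algebraic multiplicity = 5, geometric multiplicity = 3

Determining the block sizes for each eigenvalue:
  λ = 0: with am = 5 and gm = 3, the partition is not yet determined (e.g. several partitions of 5 into 3 parts exist). Let N = A − (0)·I. Computing rank(N^1) = 2, rank(N^2) = 1, rank(N^3) = 0; the number of blocks of size ≥ j is rank(N^{j−1}) − rank(N^j), giving [3, 1, 1]. So we have 1 block(s) of size 3, 2 block(s) of size 1 → block sizes [3, 1, 1]

Assembling the blocks gives a Jordan form
J =
  [0, 1, 0, 0, 0]
  [0, 0, 1, 0, 0]
  [0, 0, 0, 0, 0]
  [0, 0, 0, 0, 0]
  [0, 0, 0, 0, 0]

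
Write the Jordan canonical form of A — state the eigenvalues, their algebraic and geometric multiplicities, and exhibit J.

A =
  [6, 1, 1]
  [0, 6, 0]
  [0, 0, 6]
J_2(6) ⊕ J_1(6)

The characteristic polynomial is
  det(x·I − A) = x^3 - 18*x^2 + 108*x - 216 = (x - 6)^3

Eigenvalues and multiplicities (the geometric multiplicity of λ is n − rank(A − λI), which equals the number of Jordan blocks for λ):
  λ = 6: algebraic multiplicity = 3, geometric multiplicity = 2

Determining the block sizes for each eigenvalue:
  λ = 6: 2 blocks summing to 3 forces exactly one block of size 2 and the rest size 1 → block sizes [2, 1]

Assembling the blocks gives a Jordan form
J =
  [6, 1, 0]
  [0, 6, 0]
  [0, 0, 6]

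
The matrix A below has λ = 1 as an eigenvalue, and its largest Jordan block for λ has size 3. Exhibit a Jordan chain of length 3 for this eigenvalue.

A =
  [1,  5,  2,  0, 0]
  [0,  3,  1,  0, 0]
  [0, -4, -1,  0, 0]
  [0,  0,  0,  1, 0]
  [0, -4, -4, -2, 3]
A Jordan chain for λ = 1 of length 3:
v_1 = (2, 0, 0, 0, 0)ᵀ
v_2 = (5, 2, -4, 0, -4)ᵀ
v_3 = (0, 1, 0, 0, 0)ᵀ

Let N = A − (1)·I. We want v_3 with N^3 v_3 = 0 but N^2 v_3 ≠ 0; then v_{j-1} := N · v_j for j = 3, …, 2.

Pick v_3 = (0, 1, 0, 0, 0)ᵀ.
Then v_2 = N · v_3 = (5, 2, -4, 0, -4)ᵀ.
Then v_1 = N · v_2 = (2, 0, 0, 0, 0)ᵀ.

Sanity check: (A − (1)·I) v_1 = (0, 0, 0, 0, 0)ᵀ = 0. ✓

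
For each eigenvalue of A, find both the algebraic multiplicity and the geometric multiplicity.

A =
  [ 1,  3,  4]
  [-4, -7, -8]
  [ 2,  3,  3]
λ = -1: alg = 3, geom = 2

Step 1 — factor the characteristic polynomial to read off the algebraic multiplicities:
  χ_A(x) = (x + 1)^3

Step 2 — compute geometric multiplicities via the rank-nullity identity g(λ) = n − rank(A − λI):
  rank(A − (-1)·I) = 1, so dim ker(A − (-1)·I) = n − 1 = 2

Summary:
  λ = -1: algebraic multiplicity = 3, geometric multiplicity = 2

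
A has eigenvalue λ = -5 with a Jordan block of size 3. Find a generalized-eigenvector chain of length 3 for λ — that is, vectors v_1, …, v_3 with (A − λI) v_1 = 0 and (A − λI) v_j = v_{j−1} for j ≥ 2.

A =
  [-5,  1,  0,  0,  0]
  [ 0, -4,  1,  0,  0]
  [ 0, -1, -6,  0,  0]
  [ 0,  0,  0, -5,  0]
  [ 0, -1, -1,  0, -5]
A Jordan chain for λ = -5 of length 3:
v_1 = (1, 0, 0, 0, 0)ᵀ
v_2 = (1, 1, -1, 0, -1)ᵀ
v_3 = (0, 1, 0, 0, 0)ᵀ

Let N = A − (-5)·I. We want v_3 with N^3 v_3 = 0 but N^2 v_3 ≠ 0; then v_{j-1} := N · v_j for j = 3, …, 2.

Pick v_3 = (0, 1, 0, 0, 0)ᵀ.
Then v_2 = N · v_3 = (1, 1, -1, 0, -1)ᵀ.
Then v_1 = N · v_2 = (1, 0, 0, 0, 0)ᵀ.

Sanity check: (A − (-5)·I) v_1 = (0, 0, 0, 0, 0)ᵀ = 0. ✓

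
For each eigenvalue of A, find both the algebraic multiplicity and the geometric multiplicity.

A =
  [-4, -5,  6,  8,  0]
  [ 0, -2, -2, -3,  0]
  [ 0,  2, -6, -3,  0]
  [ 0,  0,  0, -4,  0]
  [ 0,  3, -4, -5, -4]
λ = -4: alg = 5, geom = 3

Step 1 — factor the characteristic polynomial to read off the algebraic multiplicities:
  χ_A(x) = (x + 4)^5

Step 2 — compute geometric multiplicities via the rank-nullity identity g(λ) = n − rank(A − λI):
  rank(A − (-4)·I) = 2, so dim ker(A − (-4)·I) = n − 2 = 3

Summary:
  λ = -4: algebraic multiplicity = 5, geometric multiplicity = 3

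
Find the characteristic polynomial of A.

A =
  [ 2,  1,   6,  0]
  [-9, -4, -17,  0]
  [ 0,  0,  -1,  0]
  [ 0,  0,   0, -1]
x^4 + 4*x^3 + 6*x^2 + 4*x + 1

Expanding det(x·I − A) (e.g. by cofactor expansion or by noting that A is similar to its Jordan form J, which has the same characteristic polynomial as A) gives
  χ_A(x) = x^4 + 4*x^3 + 6*x^2 + 4*x + 1
which factors as (x + 1)^4. The eigenvalues (with algebraic multiplicities) are λ = -1 with multiplicity 4.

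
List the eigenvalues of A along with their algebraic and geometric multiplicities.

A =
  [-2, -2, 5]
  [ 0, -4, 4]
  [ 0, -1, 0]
λ = -2: alg = 3, geom = 1

Step 1 — factor the characteristic polynomial to read off the algebraic multiplicities:
  χ_A(x) = (x + 2)^3

Step 2 — compute geometric multiplicities via the rank-nullity identity g(λ) = n − rank(A − λI):
  rank(A − (-2)·I) = 2, so dim ker(A − (-2)·I) = n − 2 = 1

Summary:
  λ = -2: algebraic multiplicity = 3, geometric multiplicity = 1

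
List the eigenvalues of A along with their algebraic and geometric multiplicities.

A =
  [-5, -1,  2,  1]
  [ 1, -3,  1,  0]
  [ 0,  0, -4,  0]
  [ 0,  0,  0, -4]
λ = -4: alg = 4, geom = 2

Step 1 — factor the characteristic polynomial to read off the algebraic multiplicities:
  χ_A(x) = (x + 4)^4

Step 2 — compute geometric multiplicities via the rank-nullity identity g(λ) = n − rank(A − λI):
  rank(A − (-4)·I) = 2, so dim ker(A − (-4)·I) = n − 2 = 2

Summary:
  λ = -4: algebraic multiplicity = 4, geometric multiplicity = 2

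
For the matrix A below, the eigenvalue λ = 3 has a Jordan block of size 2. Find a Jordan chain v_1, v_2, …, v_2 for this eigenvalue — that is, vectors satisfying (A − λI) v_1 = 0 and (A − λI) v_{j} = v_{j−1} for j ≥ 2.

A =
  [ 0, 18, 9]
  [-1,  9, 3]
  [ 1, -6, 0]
A Jordan chain for λ = 3 of length 2:
v_1 = (-3, -1, 1)ᵀ
v_2 = (1, 0, 0)ᵀ

Let N = A − (3)·I. We want v_2 with N^2 v_2 = 0 but N^1 v_2 ≠ 0; then v_{j-1} := N · v_j for j = 2, …, 2.

Pick v_2 = (1, 0, 0)ᵀ.
Then v_1 = N · v_2 = (-3, -1, 1)ᵀ.

Sanity check: (A − (3)·I) v_1 = (0, 0, 0)ᵀ = 0. ✓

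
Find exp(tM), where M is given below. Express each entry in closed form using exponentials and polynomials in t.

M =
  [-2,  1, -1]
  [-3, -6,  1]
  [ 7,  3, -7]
e^{tM} =
  [-t^2*exp(-5*t)/2 + 3*t*exp(-5*t) + exp(-5*t), -t^2*exp(-5*t)/2 + t*exp(-5*t), -t*exp(-5*t)]
  [t^2*exp(-5*t)/2 - 3*t*exp(-5*t), t^2*exp(-5*t)/2 - t*exp(-5*t) + exp(-5*t), t*exp(-5*t)]
  [-t^2*exp(-5*t) + 7*t*exp(-5*t), -t^2*exp(-5*t) + 3*t*exp(-5*t), -2*t*exp(-5*t) + exp(-5*t)]

Strategy: write M = P · J · P⁻¹ where J is a Jordan canonical form, so e^{tM} = P · e^{tJ} · P⁻¹, and e^{tJ} can be computed block-by-block.

M has Jordan form
J =
  [-5,  1,  0]
  [ 0, -5,  1]
  [ 0,  0, -5]
(up to reordering of blocks).

Per-block formulas:
  For a 3×3 Jordan block J_3(-5): exp(t · J_3(-5)) = e^(-5t)·(I + t·N + (t^2/2)·N^2), where N is the 3×3 nilpotent shift.

After assembling e^{tJ} and conjugating by P, we get:

e^{tM} =
  [-t^2*exp(-5*t)/2 + 3*t*exp(-5*t) + exp(-5*t), -t^2*exp(-5*t)/2 + t*exp(-5*t), -t*exp(-5*t)]
  [t^2*exp(-5*t)/2 - 3*t*exp(-5*t), t^2*exp(-5*t)/2 - t*exp(-5*t) + exp(-5*t), t*exp(-5*t)]
  [-t^2*exp(-5*t) + 7*t*exp(-5*t), -t^2*exp(-5*t) + 3*t*exp(-5*t), -2*t*exp(-5*t) + exp(-5*t)]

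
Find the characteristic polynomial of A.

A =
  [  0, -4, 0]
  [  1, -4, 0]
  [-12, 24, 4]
x^3 - 12*x - 16

Expanding det(x·I − A) (e.g. by cofactor expansion or by noting that A is similar to its Jordan form J, which has the same characteristic polynomial as A) gives
  χ_A(x) = x^3 - 12*x - 16
which factors as (x - 4)*(x + 2)^2. The eigenvalues (with algebraic multiplicities) are λ = -2 with multiplicity 2, λ = 4 with multiplicity 1.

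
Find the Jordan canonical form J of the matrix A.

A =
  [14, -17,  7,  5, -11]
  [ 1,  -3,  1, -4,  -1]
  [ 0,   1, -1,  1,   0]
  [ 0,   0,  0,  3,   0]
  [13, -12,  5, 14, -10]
J_3(-1) ⊕ J_1(3) ⊕ J_1(3)

The characteristic polynomial is
  det(x·I − A) = x^5 - 3*x^4 - 6*x^3 + 10*x^2 + 21*x + 9 = (x - 3)^2*(x + 1)^3

Eigenvalues and multiplicities (the geometric multiplicity of λ is n − rank(A − λI), which equals the number of Jordan blocks for λ):
  λ = -1: algebraic multiplicity = 3, geometric multiplicity = 1
  λ = 3: algebraic multiplicity = 2, geometric multiplicity = 2

Determining the block sizes for each eigenvalue:
  λ = -1: one block (gm = 1), so the single block has size am = 3 → block sizes [3]
  λ = 3: gm = am = 2, so every block has size 1 → block sizes [1, 1]

Assembling the blocks gives a Jordan form
J =
  [-1,  1,  0, 0, 0]
  [ 0, -1,  1, 0, 0]
  [ 0,  0, -1, 0, 0]
  [ 0,  0,  0, 3, 0]
  [ 0,  0,  0, 0, 3]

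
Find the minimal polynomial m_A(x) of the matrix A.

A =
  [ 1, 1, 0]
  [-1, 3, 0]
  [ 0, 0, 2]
x^2 - 4*x + 4

The characteristic polynomial is χ_A(x) = (x - 2)^3, so the eigenvalues are known. The minimal polynomial is
  m_A(x) = Π_λ (x − λ)^{k_λ}
where k_λ is the size of the *largest* Jordan block for λ (equivalently, the smallest k with (A − λI)^k v = 0 for every generalised eigenvector v of λ).

  λ = 2: largest Jordan block has size 2, contributing (x − 2)^2

So m_A(x) = (x - 2)^2 = x^2 - 4*x + 4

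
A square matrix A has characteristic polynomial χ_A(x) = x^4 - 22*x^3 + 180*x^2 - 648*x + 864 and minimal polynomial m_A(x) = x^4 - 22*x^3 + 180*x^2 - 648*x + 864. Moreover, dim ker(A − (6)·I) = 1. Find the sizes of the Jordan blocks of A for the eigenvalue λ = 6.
Block sizes for λ = 6: [3]

Step 1 — from the characteristic polynomial, algebraic multiplicity of λ = 6 is 3. From dim ker(A − (6)·I) = 1, there are exactly 1 Jordan blocks for λ = 6.
Step 2 — from the minimal polynomial, the factor (x − 6)^3 tells us the largest block for λ = 6 has size 3.
Step 3 — with total size 3, 1 blocks, and largest block 3, the block sizes (in nonincreasing order) are [3].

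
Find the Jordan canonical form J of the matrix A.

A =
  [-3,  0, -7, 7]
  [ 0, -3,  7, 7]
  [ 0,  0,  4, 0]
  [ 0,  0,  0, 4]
J_1(-3) ⊕ J_1(-3) ⊕ J_1(4) ⊕ J_1(4)

The characteristic polynomial is
  det(x·I − A) = x^4 - 2*x^3 - 23*x^2 + 24*x + 144 = (x - 4)^2*(x + 3)^2

Eigenvalues and multiplicities (the geometric multiplicity of λ is n − rank(A − λI), which equals the number of Jordan blocks for λ):
  λ = -3: algebraic multiplicity = 2, geometric multiplicity = 2
  λ = 4: algebraic multiplicity = 2, geometric multiplicity = 2

Determining the block sizes for each eigenvalue:
  λ = -3: gm = am = 2, so every block has size 1 → block sizes [1, 1]
  λ = 4: gm = am = 2, so every block has size 1 → block sizes [1, 1]

Assembling the blocks gives a Jordan form
J =
  [-3,  0, 0, 0]
  [ 0, -3, 0, 0]
  [ 0,  0, 4, 0]
  [ 0,  0, 0, 4]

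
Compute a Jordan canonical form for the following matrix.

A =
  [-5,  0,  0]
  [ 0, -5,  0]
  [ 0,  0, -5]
J_1(-5) ⊕ J_1(-5) ⊕ J_1(-5)

The characteristic polynomial is
  det(x·I − A) = x^3 + 15*x^2 + 75*x + 125 = (x + 5)^3

Eigenvalues and multiplicities (the geometric multiplicity of λ is n − rank(A − λI), which equals the number of Jordan blocks for λ):
  λ = -5: algebraic multiplicity = 3, geometric multiplicity = 3

Determining the block sizes for each eigenvalue:
  λ = -5: gm = am = 3, so every block has size 1 → block sizes [1, 1, 1]

Assembling the blocks gives a Jordan form
J =
  [-5,  0,  0]
  [ 0, -5,  0]
  [ 0,  0, -5]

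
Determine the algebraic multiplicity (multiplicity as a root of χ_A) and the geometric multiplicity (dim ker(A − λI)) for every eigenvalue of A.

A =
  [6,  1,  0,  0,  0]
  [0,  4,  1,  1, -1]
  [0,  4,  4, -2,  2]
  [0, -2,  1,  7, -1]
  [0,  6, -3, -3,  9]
λ = 6: alg = 5, geom = 3

Step 1 — factor the characteristic polynomial to read off the algebraic multiplicities:
  χ_A(x) = (x - 6)^5

Step 2 — compute geometric multiplicities via the rank-nullity identity g(λ) = n − rank(A − λI):
  rank(A − (6)·I) = 2, so dim ker(A − (6)·I) = n − 2 = 3

Summary:
  λ = 6: algebraic multiplicity = 5, geometric multiplicity = 3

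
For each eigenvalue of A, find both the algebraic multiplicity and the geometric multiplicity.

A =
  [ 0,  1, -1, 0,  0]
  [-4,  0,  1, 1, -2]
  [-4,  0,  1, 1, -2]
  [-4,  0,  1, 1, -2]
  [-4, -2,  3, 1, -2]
λ = 0: alg = 5, geom = 3

Step 1 — factor the characteristic polynomial to read off the algebraic multiplicities:
  χ_A(x) = x^5

Step 2 — compute geometric multiplicities via the rank-nullity identity g(λ) = n − rank(A − λI):
  rank(A − (0)·I) = 2, so dim ker(A − (0)·I) = n − 2 = 3

Summary:
  λ = 0: algebraic multiplicity = 5, geometric multiplicity = 3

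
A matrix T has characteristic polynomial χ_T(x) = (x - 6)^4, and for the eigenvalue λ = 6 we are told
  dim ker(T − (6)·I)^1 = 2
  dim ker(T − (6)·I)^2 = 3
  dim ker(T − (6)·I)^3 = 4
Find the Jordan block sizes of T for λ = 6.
Block sizes for λ = 6: [3, 1]

From the dimensions of kernels of powers, the number of Jordan blocks of size at least j is d_j − d_{j−1} where d_j = dim ker(N^j) (with d_0 = 0). Computing the differences gives [2, 1, 1].
The number of blocks of size exactly k is (#blocks of size ≥ k) − (#blocks of size ≥ k + 1), so the partition is: 1 block(s) of size 1, 1 block(s) of size 3.
In nonincreasing order the block sizes are [3, 1].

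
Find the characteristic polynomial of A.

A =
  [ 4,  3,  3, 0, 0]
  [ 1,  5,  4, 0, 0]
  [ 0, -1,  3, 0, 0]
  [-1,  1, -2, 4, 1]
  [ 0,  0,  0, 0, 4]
x^5 - 20*x^4 + 160*x^3 - 640*x^2 + 1280*x - 1024

Expanding det(x·I − A) (e.g. by cofactor expansion or by noting that A is similar to its Jordan form J, which has the same characteristic polynomial as A) gives
  χ_A(x) = x^5 - 20*x^4 + 160*x^3 - 640*x^2 + 1280*x - 1024
which factors as (x - 4)^5. The eigenvalues (with algebraic multiplicities) are λ = 4 with multiplicity 5.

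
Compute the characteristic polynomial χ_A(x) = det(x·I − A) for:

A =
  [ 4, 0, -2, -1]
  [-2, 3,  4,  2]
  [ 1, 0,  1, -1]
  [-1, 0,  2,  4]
x^4 - 12*x^3 + 54*x^2 - 108*x + 81

Expanding det(x·I − A) (e.g. by cofactor expansion or by noting that A is similar to its Jordan form J, which has the same characteristic polynomial as A) gives
  χ_A(x) = x^4 - 12*x^3 + 54*x^2 - 108*x + 81
which factors as (x - 3)^4. The eigenvalues (with algebraic multiplicities) are λ = 3 with multiplicity 4.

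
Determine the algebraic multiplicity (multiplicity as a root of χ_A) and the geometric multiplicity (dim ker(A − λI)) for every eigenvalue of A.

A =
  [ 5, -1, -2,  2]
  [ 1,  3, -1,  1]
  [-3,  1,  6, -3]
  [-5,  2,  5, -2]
λ = 3: alg = 4, geom = 2

Step 1 — factor the characteristic polynomial to read off the algebraic multiplicities:
  χ_A(x) = (x - 3)^4

Step 2 — compute geometric multiplicities via the rank-nullity identity g(λ) = n − rank(A − λI):
  rank(A − (3)·I) = 2, so dim ker(A − (3)·I) = n − 2 = 2

Summary:
  λ = 3: algebraic multiplicity = 4, geometric multiplicity = 2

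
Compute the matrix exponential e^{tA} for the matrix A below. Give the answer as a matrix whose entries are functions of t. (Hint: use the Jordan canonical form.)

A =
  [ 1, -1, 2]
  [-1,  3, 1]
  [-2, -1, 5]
e^{tA} =
  [t^2*exp(3*t)/2 - 2*t*exp(3*t) + exp(3*t), -t*exp(3*t), -t^2*exp(3*t)/2 + 2*t*exp(3*t)]
  [-t*exp(3*t), exp(3*t), t*exp(3*t)]
  [t^2*exp(3*t)/2 - 2*t*exp(3*t), -t*exp(3*t), -t^2*exp(3*t)/2 + 2*t*exp(3*t) + exp(3*t)]

Strategy: write A = P · J · P⁻¹ where J is a Jordan canonical form, so e^{tA} = P · e^{tJ} · P⁻¹, and e^{tJ} can be computed block-by-block.

A has Jordan form
J =
  [3, 1, 0]
  [0, 3, 1]
  [0, 0, 3]
(up to reordering of blocks).

Per-block formulas:
  For a 3×3 Jordan block J_3(3): exp(t · J_3(3)) = e^(3t)·(I + t·N + (t^2/2)·N^2), where N is the 3×3 nilpotent shift.

After assembling e^{tJ} and conjugating by P, we get:

e^{tA} =
  [t^2*exp(3*t)/2 - 2*t*exp(3*t) + exp(3*t), -t*exp(3*t), -t^2*exp(3*t)/2 + 2*t*exp(3*t)]
  [-t*exp(3*t), exp(3*t), t*exp(3*t)]
  [t^2*exp(3*t)/2 - 2*t*exp(3*t), -t*exp(3*t), -t^2*exp(3*t)/2 + 2*t*exp(3*t) + exp(3*t)]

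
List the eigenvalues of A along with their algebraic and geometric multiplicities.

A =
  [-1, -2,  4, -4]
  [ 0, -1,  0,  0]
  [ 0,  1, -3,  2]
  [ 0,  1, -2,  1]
λ = -1: alg = 4, geom = 3

Step 1 — factor the characteristic polynomial to read off the algebraic multiplicities:
  χ_A(x) = (x + 1)^4

Step 2 — compute geometric multiplicities via the rank-nullity identity g(λ) = n − rank(A − λI):
  rank(A − (-1)·I) = 1, so dim ker(A − (-1)·I) = n − 1 = 3

Summary:
  λ = -1: algebraic multiplicity = 4, geometric multiplicity = 3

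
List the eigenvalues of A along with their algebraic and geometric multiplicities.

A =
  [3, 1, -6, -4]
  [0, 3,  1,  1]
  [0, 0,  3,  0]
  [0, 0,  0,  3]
λ = 3: alg = 4, geom = 2

Step 1 — factor the characteristic polynomial to read off the algebraic multiplicities:
  χ_A(x) = (x - 3)^4

Step 2 — compute geometric multiplicities via the rank-nullity identity g(λ) = n − rank(A − λI):
  rank(A − (3)·I) = 2, so dim ker(A − (3)·I) = n − 2 = 2

Summary:
  λ = 3: algebraic multiplicity = 4, geometric multiplicity = 2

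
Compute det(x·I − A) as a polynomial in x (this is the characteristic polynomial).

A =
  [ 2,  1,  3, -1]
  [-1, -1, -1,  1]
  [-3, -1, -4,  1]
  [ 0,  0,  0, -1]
x^4 + 4*x^3 + 6*x^2 + 4*x + 1

Expanding det(x·I − A) (e.g. by cofactor expansion or by noting that A is similar to its Jordan form J, which has the same characteristic polynomial as A) gives
  χ_A(x) = x^4 + 4*x^3 + 6*x^2 + 4*x + 1
which factors as (x + 1)^4. The eigenvalues (with algebraic multiplicities) are λ = -1 with multiplicity 4.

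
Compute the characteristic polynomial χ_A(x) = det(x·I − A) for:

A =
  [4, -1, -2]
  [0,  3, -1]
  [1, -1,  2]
x^3 - 9*x^2 + 27*x - 27

Expanding det(x·I − A) (e.g. by cofactor expansion or by noting that A is similar to its Jordan form J, which has the same characteristic polynomial as A) gives
  χ_A(x) = x^3 - 9*x^2 + 27*x - 27
which factors as (x - 3)^3. The eigenvalues (with algebraic multiplicities) are λ = 3 with multiplicity 3.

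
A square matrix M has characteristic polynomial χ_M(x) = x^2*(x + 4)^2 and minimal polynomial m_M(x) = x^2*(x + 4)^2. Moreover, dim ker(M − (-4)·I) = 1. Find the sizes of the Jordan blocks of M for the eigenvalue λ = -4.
Block sizes for λ = -4: [2]

Step 1 — from the characteristic polynomial, algebraic multiplicity of λ = -4 is 2. From dim ker(M − (-4)·I) = 1, there are exactly 1 Jordan blocks for λ = -4.
Step 2 — from the minimal polynomial, the factor (x + 4)^2 tells us the largest block for λ = -4 has size 2.
Step 3 — with total size 2, 1 blocks, and largest block 2, the block sizes (in nonincreasing order) are [2].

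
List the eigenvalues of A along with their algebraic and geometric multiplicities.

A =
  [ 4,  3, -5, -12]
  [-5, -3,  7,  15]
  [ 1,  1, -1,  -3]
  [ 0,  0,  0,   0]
λ = 0: alg = 4, geom = 2

Step 1 — factor the characteristic polynomial to read off the algebraic multiplicities:
  χ_A(x) = x^4

Step 2 — compute geometric multiplicities via the rank-nullity identity g(λ) = n − rank(A − λI):
  rank(A − (0)·I) = 2, so dim ker(A − (0)·I) = n − 2 = 2

Summary:
  λ = 0: algebraic multiplicity = 4, geometric multiplicity = 2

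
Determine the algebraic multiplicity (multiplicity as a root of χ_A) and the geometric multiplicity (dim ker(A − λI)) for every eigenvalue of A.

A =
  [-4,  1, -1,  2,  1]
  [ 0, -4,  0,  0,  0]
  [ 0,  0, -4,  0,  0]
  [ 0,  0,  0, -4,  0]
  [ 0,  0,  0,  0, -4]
λ = -4: alg = 5, geom = 4

Step 1 — factor the characteristic polynomial to read off the algebraic multiplicities:
  χ_A(x) = (x + 4)^5

Step 2 — compute geometric multiplicities via the rank-nullity identity g(λ) = n − rank(A − λI):
  rank(A − (-4)·I) = 1, so dim ker(A − (-4)·I) = n − 1 = 4

Summary:
  λ = -4: algebraic multiplicity = 5, geometric multiplicity = 4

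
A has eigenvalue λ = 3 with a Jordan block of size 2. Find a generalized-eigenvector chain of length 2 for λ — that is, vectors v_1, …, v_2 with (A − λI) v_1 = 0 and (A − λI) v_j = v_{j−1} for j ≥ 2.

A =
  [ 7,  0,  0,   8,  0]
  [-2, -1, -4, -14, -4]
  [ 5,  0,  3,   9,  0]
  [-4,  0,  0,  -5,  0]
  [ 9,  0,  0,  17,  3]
A Jordan chain for λ = 3 of length 2:
v_1 = (0, -2, 1, 0, 1)ᵀ
v_2 = (2, 3, 0, -1, 0)ᵀ

Let N = A − (3)·I. We want v_2 with N^2 v_2 = 0 but N^1 v_2 ≠ 0; then v_{j-1} := N · v_j for j = 2, …, 2.

Pick v_2 = (2, 3, 0, -1, 0)ᵀ.
Then v_1 = N · v_2 = (0, -2, 1, 0, 1)ᵀ.

Sanity check: (A − (3)·I) v_1 = (0, 0, 0, 0, 0)ᵀ = 0. ✓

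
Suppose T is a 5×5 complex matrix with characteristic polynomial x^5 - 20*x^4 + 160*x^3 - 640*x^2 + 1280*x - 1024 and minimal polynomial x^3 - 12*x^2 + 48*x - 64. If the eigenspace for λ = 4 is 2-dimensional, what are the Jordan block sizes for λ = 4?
Block sizes for λ = 4: [3, 2]

Step 1 — from the characteristic polynomial, algebraic multiplicity of λ = 4 is 5. From dim ker(T − (4)·I) = 2, there are exactly 2 Jordan blocks for λ = 4.
Step 2 — from the minimal polynomial, the factor (x − 4)^3 tells us the largest block for λ = 4 has size 3.
Step 3 — with total size 5, 2 blocks, and largest block 3, the block sizes (in nonincreasing order) are [3, 2].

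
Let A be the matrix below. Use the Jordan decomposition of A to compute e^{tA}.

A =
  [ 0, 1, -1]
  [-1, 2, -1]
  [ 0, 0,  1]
e^{tA} =
  [-t*exp(t) + exp(t), t*exp(t), -t*exp(t)]
  [-t*exp(t), t*exp(t) + exp(t), -t*exp(t)]
  [0, 0, exp(t)]

Strategy: write A = P · J · P⁻¹ where J is a Jordan canonical form, so e^{tA} = P · e^{tJ} · P⁻¹, and e^{tJ} can be computed block-by-block.

A has Jordan form
J =
  [1, 1, 0]
  [0, 1, 0]
  [0, 0, 1]
(up to reordering of blocks).

Per-block formulas:
  For a 1×1 block at λ = 1: exp(t · [1]) = [e^(1t)].
  For a 2×2 Jordan block J_2(1): exp(t · J_2(1)) = e^(1t)·(I + t·N), where N is the 2×2 nilpotent shift.

After assembling e^{tJ} and conjugating by P, we get:

e^{tA} =
  [-t*exp(t) + exp(t), t*exp(t), -t*exp(t)]
  [-t*exp(t), t*exp(t) + exp(t), -t*exp(t)]
  [0, 0, exp(t)]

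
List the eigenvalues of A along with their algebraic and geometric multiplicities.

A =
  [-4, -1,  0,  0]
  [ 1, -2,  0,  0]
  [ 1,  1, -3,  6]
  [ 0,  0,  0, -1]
λ = -3: alg = 3, geom = 2; λ = -1: alg = 1, geom = 1

Step 1 — factor the characteristic polynomial to read off the algebraic multiplicities:
  χ_A(x) = (x + 1)*(x + 3)^3

Step 2 — compute geometric multiplicities via the rank-nullity identity g(λ) = n − rank(A − λI):
  rank(A − (-3)·I) = 2, so dim ker(A − (-3)·I) = n − 2 = 2
  rank(A − (-1)·I) = 3, so dim ker(A − (-1)·I) = n − 3 = 1

Summary:
  λ = -3: algebraic multiplicity = 3, geometric multiplicity = 2
  λ = -1: algebraic multiplicity = 1, geometric multiplicity = 1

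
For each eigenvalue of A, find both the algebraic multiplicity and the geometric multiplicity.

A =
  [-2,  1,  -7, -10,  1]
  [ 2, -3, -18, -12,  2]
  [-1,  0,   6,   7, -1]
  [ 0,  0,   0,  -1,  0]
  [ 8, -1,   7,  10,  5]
λ = -3: alg = 2, geom = 1; λ = -1: alg = 1, geom = 1; λ = 6: alg = 2, geom = 1

Step 1 — factor the characteristic polynomial to read off the algebraic multiplicities:
  χ_A(x) = (x - 6)^2*(x + 1)*(x + 3)^2

Step 2 — compute geometric multiplicities via the rank-nullity identity g(λ) = n − rank(A − λI):
  rank(A − (-3)·I) = 4, so dim ker(A − (-3)·I) = n − 4 = 1
  rank(A − (-1)·I) = 4, so dim ker(A − (-1)·I) = n − 4 = 1
  rank(A − (6)·I) = 4, so dim ker(A − (6)·I) = n − 4 = 1

Summary:
  λ = -3: algebraic multiplicity = 2, geometric multiplicity = 1
  λ = -1: algebraic multiplicity = 1, geometric multiplicity = 1
  λ = 6: algebraic multiplicity = 2, geometric multiplicity = 1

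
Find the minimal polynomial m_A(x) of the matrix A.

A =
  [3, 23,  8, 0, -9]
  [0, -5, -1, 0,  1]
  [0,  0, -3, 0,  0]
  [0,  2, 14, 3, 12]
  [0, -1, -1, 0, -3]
x^4 + 8*x^3 + 7*x^2 - 72*x - 144

The characteristic polynomial is χ_A(x) = (x - 3)^2*(x + 3)*(x + 4)^2, so the eigenvalues are known. The minimal polynomial is
  m_A(x) = Π_λ (x − λ)^{k_λ}
where k_λ is the size of the *largest* Jordan block for λ (equivalently, the smallest k with (A − λI)^k v = 0 for every generalised eigenvector v of λ).

  λ = -4: largest Jordan block has size 2, contributing (x + 4)^2
  λ = -3: largest Jordan block has size 1, contributing (x + 3)
  λ = 3: largest Jordan block has size 1, contributing (x − 3)

So m_A(x) = (x - 3)*(x + 3)*(x + 4)^2 = x^4 + 8*x^3 + 7*x^2 - 72*x - 144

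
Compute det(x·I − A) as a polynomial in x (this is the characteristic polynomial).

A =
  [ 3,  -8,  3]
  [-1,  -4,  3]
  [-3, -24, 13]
x^3 - 12*x^2 + 48*x - 64

Expanding det(x·I − A) (e.g. by cofactor expansion or by noting that A is similar to its Jordan form J, which has the same characteristic polynomial as A) gives
  χ_A(x) = x^3 - 12*x^2 + 48*x - 64
which factors as (x - 4)^3. The eigenvalues (with algebraic multiplicities) are λ = 4 with multiplicity 3.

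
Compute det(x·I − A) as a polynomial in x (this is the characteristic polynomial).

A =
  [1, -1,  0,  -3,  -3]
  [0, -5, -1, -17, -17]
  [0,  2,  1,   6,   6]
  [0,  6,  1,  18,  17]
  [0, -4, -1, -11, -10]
x^5 - 5*x^4 + 10*x^3 - 10*x^2 + 5*x - 1

Expanding det(x·I − A) (e.g. by cofactor expansion or by noting that A is similar to its Jordan form J, which has the same characteristic polynomial as A) gives
  χ_A(x) = x^5 - 5*x^4 + 10*x^3 - 10*x^2 + 5*x - 1
which factors as (x - 1)^5. The eigenvalues (with algebraic multiplicities) are λ = 1 with multiplicity 5.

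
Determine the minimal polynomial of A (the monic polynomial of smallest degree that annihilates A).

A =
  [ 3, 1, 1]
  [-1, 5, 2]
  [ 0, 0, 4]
x^3 - 12*x^2 + 48*x - 64

The characteristic polynomial is χ_A(x) = (x - 4)^3, so the eigenvalues are known. The minimal polynomial is
  m_A(x) = Π_λ (x − λ)^{k_λ}
where k_λ is the size of the *largest* Jordan block for λ (equivalently, the smallest k with (A − λI)^k v = 0 for every generalised eigenvector v of λ).

  λ = 4: largest Jordan block has size 3, contributing (x − 4)^3

So m_A(x) = (x - 4)^3 = x^3 - 12*x^2 + 48*x - 64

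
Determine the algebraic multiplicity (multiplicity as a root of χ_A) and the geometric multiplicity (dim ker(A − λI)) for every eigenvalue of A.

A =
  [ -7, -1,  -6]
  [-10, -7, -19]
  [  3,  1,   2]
λ = -4: alg = 3, geom = 1

Step 1 — factor the characteristic polynomial to read off the algebraic multiplicities:
  χ_A(x) = (x + 4)^3

Step 2 — compute geometric multiplicities via the rank-nullity identity g(λ) = n − rank(A − λI):
  rank(A − (-4)·I) = 2, so dim ker(A − (-4)·I) = n − 2 = 1

Summary:
  λ = -4: algebraic multiplicity = 3, geometric multiplicity = 1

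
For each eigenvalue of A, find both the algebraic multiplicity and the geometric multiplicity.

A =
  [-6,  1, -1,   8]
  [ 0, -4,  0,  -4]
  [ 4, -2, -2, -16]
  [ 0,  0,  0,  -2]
λ = -4: alg = 3, geom = 2; λ = -2: alg = 1, geom = 1

Step 1 — factor the characteristic polynomial to read off the algebraic multiplicities:
  χ_A(x) = (x + 2)*(x + 4)^3

Step 2 — compute geometric multiplicities via the rank-nullity identity g(λ) = n − rank(A − λI):
  rank(A − (-4)·I) = 2, so dim ker(A − (-4)·I) = n − 2 = 2
  rank(A − (-2)·I) = 3, so dim ker(A − (-2)·I) = n − 3 = 1

Summary:
  λ = -4: algebraic multiplicity = 3, geometric multiplicity = 2
  λ = -2: algebraic multiplicity = 1, geometric multiplicity = 1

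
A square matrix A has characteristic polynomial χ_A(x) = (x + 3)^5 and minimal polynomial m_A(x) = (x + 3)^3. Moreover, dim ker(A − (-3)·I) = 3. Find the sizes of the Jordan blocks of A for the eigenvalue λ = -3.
Block sizes for λ = -3: [3, 1, 1]

Step 1 — from the characteristic polynomial, algebraic multiplicity of λ = -3 is 5. From dim ker(A − (-3)·I) = 3, there are exactly 3 Jordan blocks for λ = -3.
Step 2 — from the minimal polynomial, the factor (x + 3)^3 tells us the largest block for λ = -3 has size 3.
Step 3 — with total size 5, 3 blocks, and largest block 3, the block sizes (in nonincreasing order) are [3, 1, 1].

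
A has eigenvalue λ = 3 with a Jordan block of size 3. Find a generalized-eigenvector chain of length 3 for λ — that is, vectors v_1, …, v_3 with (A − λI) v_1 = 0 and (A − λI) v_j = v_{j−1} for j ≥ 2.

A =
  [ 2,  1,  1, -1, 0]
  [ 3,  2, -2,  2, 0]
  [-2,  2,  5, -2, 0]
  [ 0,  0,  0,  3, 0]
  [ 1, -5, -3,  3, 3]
A Jordan chain for λ = 3 of length 3:
v_1 = (2, -2, 4, 0, -10)ᵀ
v_2 = (-1, 3, -2, 0, 1)ᵀ
v_3 = (1, 0, 0, 0, 0)ᵀ

Let N = A − (3)·I. We want v_3 with N^3 v_3 = 0 but N^2 v_3 ≠ 0; then v_{j-1} := N · v_j for j = 3, …, 2.

Pick v_3 = (1, 0, 0, 0, 0)ᵀ.
Then v_2 = N · v_3 = (-1, 3, -2, 0, 1)ᵀ.
Then v_1 = N · v_2 = (2, -2, 4, 0, -10)ᵀ.

Sanity check: (A − (3)·I) v_1 = (0, 0, 0, 0, 0)ᵀ = 0. ✓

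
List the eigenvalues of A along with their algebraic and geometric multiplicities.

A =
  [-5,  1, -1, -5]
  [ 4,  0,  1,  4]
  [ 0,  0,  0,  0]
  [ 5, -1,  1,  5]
λ = 0: alg = 4, geom = 2

Step 1 — factor the characteristic polynomial to read off the algebraic multiplicities:
  χ_A(x) = x^4

Step 2 — compute geometric multiplicities via the rank-nullity identity g(λ) = n − rank(A − λI):
  rank(A − (0)·I) = 2, so dim ker(A − (0)·I) = n − 2 = 2

Summary:
  λ = 0: algebraic multiplicity = 4, geometric multiplicity = 2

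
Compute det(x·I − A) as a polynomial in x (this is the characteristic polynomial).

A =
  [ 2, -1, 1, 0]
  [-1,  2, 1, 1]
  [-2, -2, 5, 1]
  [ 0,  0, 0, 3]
x^4 - 12*x^3 + 54*x^2 - 108*x + 81

Expanding det(x·I − A) (e.g. by cofactor expansion or by noting that A is similar to its Jordan form J, which has the same characteristic polynomial as A) gives
  χ_A(x) = x^4 - 12*x^3 + 54*x^2 - 108*x + 81
which factors as (x - 3)^4. The eigenvalues (with algebraic multiplicities) are λ = 3 with multiplicity 4.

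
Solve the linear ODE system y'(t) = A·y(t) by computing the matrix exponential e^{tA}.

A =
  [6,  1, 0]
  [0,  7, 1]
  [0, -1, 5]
e^{tA} =
  [exp(6*t), t^2*exp(6*t)/2 + t*exp(6*t), t^2*exp(6*t)/2]
  [0, t*exp(6*t) + exp(6*t), t*exp(6*t)]
  [0, -t*exp(6*t), -t*exp(6*t) + exp(6*t)]

Strategy: write A = P · J · P⁻¹ where J is a Jordan canonical form, so e^{tA} = P · e^{tJ} · P⁻¹, and e^{tJ} can be computed block-by-block.

A has Jordan form
J =
  [6, 1, 0]
  [0, 6, 1]
  [0, 0, 6]
(up to reordering of blocks).

Per-block formulas:
  For a 3×3 Jordan block J_3(6): exp(t · J_3(6)) = e^(6t)·(I + t·N + (t^2/2)·N^2), where N is the 3×3 nilpotent shift.

After assembling e^{tJ} and conjugating by P, we get:

e^{tA} =
  [exp(6*t), t^2*exp(6*t)/2 + t*exp(6*t), t^2*exp(6*t)/2]
  [0, t*exp(6*t) + exp(6*t), t*exp(6*t)]
  [0, -t*exp(6*t), -t*exp(6*t) + exp(6*t)]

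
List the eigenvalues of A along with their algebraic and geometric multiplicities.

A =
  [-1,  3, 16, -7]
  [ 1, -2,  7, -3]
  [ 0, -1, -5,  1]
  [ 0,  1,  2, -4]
λ = -3: alg = 4, geom = 2

Step 1 — factor the characteristic polynomial to read off the algebraic multiplicities:
  χ_A(x) = (x + 3)^4

Step 2 — compute geometric multiplicities via the rank-nullity identity g(λ) = n − rank(A − λI):
  rank(A − (-3)·I) = 2, so dim ker(A − (-3)·I) = n − 2 = 2

Summary:
  λ = -3: algebraic multiplicity = 4, geometric multiplicity = 2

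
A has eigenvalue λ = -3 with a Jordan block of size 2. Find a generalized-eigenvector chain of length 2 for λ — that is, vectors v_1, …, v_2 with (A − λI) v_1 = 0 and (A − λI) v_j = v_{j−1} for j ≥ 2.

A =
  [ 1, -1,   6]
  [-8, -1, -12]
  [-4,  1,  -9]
A Jordan chain for λ = -3 of length 2:
v_1 = (4, -8, -4)ᵀ
v_2 = (1, 0, 0)ᵀ

Let N = A − (-3)·I. We want v_2 with N^2 v_2 = 0 but N^1 v_2 ≠ 0; then v_{j-1} := N · v_j for j = 2, …, 2.

Pick v_2 = (1, 0, 0)ᵀ.
Then v_1 = N · v_2 = (4, -8, -4)ᵀ.

Sanity check: (A − (-3)·I) v_1 = (0, 0, 0)ᵀ = 0. ✓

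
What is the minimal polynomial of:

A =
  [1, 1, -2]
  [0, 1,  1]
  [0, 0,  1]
x^3 - 3*x^2 + 3*x - 1

The characteristic polynomial is χ_A(x) = (x - 1)^3, so the eigenvalues are known. The minimal polynomial is
  m_A(x) = Π_λ (x − λ)^{k_λ}
where k_λ is the size of the *largest* Jordan block for λ (equivalently, the smallest k with (A − λI)^k v = 0 for every generalised eigenvector v of λ).

  λ = 1: largest Jordan block has size 3, contributing (x − 1)^3

So m_A(x) = (x - 1)^3 = x^3 - 3*x^2 + 3*x - 1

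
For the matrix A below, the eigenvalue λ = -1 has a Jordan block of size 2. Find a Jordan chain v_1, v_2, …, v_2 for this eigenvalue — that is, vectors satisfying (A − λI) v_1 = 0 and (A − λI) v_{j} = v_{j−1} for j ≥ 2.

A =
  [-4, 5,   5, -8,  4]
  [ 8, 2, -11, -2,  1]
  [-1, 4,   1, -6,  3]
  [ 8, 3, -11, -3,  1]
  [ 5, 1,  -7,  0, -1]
A Jordan chain for λ = -1 of length 2:
v_1 = (-3, 8, -1, 8, 5)ᵀ
v_2 = (1, 0, 0, 0, 0)ᵀ

Let N = A − (-1)·I. We want v_2 with N^2 v_2 = 0 but N^1 v_2 ≠ 0; then v_{j-1} := N · v_j for j = 2, …, 2.

Pick v_2 = (1, 0, 0, 0, 0)ᵀ.
Then v_1 = N · v_2 = (-3, 8, -1, 8, 5)ᵀ.

Sanity check: (A − (-1)·I) v_1 = (0, 0, 0, 0, 0)ᵀ = 0. ✓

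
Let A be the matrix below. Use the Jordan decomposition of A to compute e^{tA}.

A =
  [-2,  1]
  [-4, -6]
e^{tA} =
  [2*t*exp(-4*t) + exp(-4*t), t*exp(-4*t)]
  [-4*t*exp(-4*t), -2*t*exp(-4*t) + exp(-4*t)]

Strategy: write A = P · J · P⁻¹ where J is a Jordan canonical form, so e^{tA} = P · e^{tJ} · P⁻¹, and e^{tJ} can be computed block-by-block.

A has Jordan form
J =
  [-4,  1]
  [ 0, -4]
(up to reordering of blocks).

Per-block formulas:
  For a 2×2 Jordan block J_2(-4): exp(t · J_2(-4)) = e^(-4t)·(I + t·N), where N is the 2×2 nilpotent shift.

After assembling e^{tJ} and conjugating by P, we get:

e^{tA} =
  [2*t*exp(-4*t) + exp(-4*t), t*exp(-4*t)]
  [-4*t*exp(-4*t), -2*t*exp(-4*t) + exp(-4*t)]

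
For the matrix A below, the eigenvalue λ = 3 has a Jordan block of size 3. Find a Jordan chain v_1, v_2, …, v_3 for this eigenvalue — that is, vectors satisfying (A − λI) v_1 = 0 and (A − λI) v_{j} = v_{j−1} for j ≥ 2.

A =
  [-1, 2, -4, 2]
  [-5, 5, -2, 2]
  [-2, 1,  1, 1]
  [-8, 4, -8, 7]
A Jordan chain for λ = 3 of length 3:
v_1 = (-2, -2, -1, -4)ᵀ
v_2 = (-4, -5, -2, -8)ᵀ
v_3 = (1, 0, 0, 0)ᵀ

Let N = A − (3)·I. We want v_3 with N^3 v_3 = 0 but N^2 v_3 ≠ 0; then v_{j-1} := N · v_j for j = 3, …, 2.

Pick v_3 = (1, 0, 0, 0)ᵀ.
Then v_2 = N · v_3 = (-4, -5, -2, -8)ᵀ.
Then v_1 = N · v_2 = (-2, -2, -1, -4)ᵀ.

Sanity check: (A − (3)·I) v_1 = (0, 0, 0, 0)ᵀ = 0. ✓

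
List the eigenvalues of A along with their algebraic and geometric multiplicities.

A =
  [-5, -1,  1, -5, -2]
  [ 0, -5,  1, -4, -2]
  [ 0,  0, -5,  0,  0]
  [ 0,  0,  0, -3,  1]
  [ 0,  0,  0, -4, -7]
λ = -5: alg = 5, geom = 2

Step 1 — factor the characteristic polynomial to read off the algebraic multiplicities:
  χ_A(x) = (x + 5)^5

Step 2 — compute geometric multiplicities via the rank-nullity identity g(λ) = n − rank(A − λI):
  rank(A − (-5)·I) = 3, so dim ker(A − (-5)·I) = n − 3 = 2

Summary:
  λ = -5: algebraic multiplicity = 5, geometric multiplicity = 2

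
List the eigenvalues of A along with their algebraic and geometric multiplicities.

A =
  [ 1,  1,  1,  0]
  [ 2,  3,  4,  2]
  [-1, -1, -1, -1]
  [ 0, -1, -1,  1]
λ = 1: alg = 4, geom = 2

Step 1 — factor the characteristic polynomial to read off the algebraic multiplicities:
  χ_A(x) = (x - 1)^4

Step 2 — compute geometric multiplicities via the rank-nullity identity g(λ) = n − rank(A − λI):
  rank(A − (1)·I) = 2, so dim ker(A − (1)·I) = n − 2 = 2

Summary:
  λ = 1: algebraic multiplicity = 4, geometric multiplicity = 2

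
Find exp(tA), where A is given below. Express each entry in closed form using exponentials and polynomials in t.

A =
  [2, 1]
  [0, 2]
e^{tA} =
  [exp(2*t), t*exp(2*t)]
  [0, exp(2*t)]

Strategy: write A = P · J · P⁻¹ where J is a Jordan canonical form, so e^{tA} = P · e^{tJ} · P⁻¹, and e^{tJ} can be computed block-by-block.

A has Jordan form
J =
  [2, 1]
  [0, 2]
(up to reordering of blocks).

Per-block formulas:
  For a 2×2 Jordan block J_2(2): exp(t · J_2(2)) = e^(2t)·(I + t·N), where N is the 2×2 nilpotent shift.

After assembling e^{tJ} and conjugating by P, we get:

e^{tA} =
  [exp(2*t), t*exp(2*t)]
  [0, exp(2*t)]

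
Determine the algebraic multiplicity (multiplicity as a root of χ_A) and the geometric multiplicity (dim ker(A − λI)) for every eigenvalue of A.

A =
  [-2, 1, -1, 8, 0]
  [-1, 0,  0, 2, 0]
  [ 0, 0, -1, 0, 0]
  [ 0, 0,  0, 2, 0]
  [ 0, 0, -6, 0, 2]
λ = -1: alg = 3, geom = 1; λ = 2: alg = 2, geom = 2

Step 1 — factor the characteristic polynomial to read off the algebraic multiplicities:
  χ_A(x) = (x - 2)^2*(x + 1)^3

Step 2 — compute geometric multiplicities via the rank-nullity identity g(λ) = n − rank(A − λI):
  rank(A − (-1)·I) = 4, so dim ker(A − (-1)·I) = n − 4 = 1
  rank(A − (2)·I) = 3, so dim ker(A − (2)·I) = n − 3 = 2

Summary:
  λ = -1: algebraic multiplicity = 3, geometric multiplicity = 1
  λ = 2: algebraic multiplicity = 2, geometric multiplicity = 2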